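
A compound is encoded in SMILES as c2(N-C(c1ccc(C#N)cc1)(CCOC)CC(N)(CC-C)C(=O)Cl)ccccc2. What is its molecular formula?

C23H28ClN3O2

Heavy atoms from the SMILES: 23 C, 1 Cl, 3 N, 2 O.
Implicit hydrogens by atom environment:
  9 × C (aromatic): 1 H each → 9
  5 × C: 2 H each → 10
  4 × C: no H
  3 × C (aromatic): no H
  2 × C: 3 H each → 6
  2 × O: no H
  1 × Cl: no H
  1 × N: 2 H
  1 × N: 1 H
  1 × N: no H
  Total hydrogens = 28.
Molecular formula: C23H28ClN3O2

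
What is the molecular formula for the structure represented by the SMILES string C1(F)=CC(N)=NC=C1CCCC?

Heavy atoms from the SMILES: 9 C, 1 F, 2 N.
Implicit hydrogens by atom environment:
  3 × C: 2 H each → 6
  3 × C (aromatic): no H
  2 × C (aromatic): 1 H each → 2
  1 × C: 3 H
  1 × F: no H
  1 × N: 2 H
  1 × N (aromatic): no H
  Total hydrogens = 13.
Molecular formula: C9H13FN2

C9H13FN2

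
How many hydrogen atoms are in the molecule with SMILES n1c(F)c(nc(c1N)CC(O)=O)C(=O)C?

Hydrogens are implicit in SMILES; fill each atom to its normal valence:
  4 × C (aromatic): no H
  2 × C: no H
  2 × N (aromatic): no H
  2 × O: no H
  1 × C: 3 H
  1 × C: 2 H
  1 × F: no H
  1 × N: 2 H
  1 × O: 1 H
  Total hydrogens = 8.

8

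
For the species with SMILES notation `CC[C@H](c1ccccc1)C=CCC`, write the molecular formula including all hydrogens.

C13H18

Heavy atoms from the SMILES: 13 C.
Implicit hydrogens by atom environment:
  5 × C (aromatic): 1 H each → 5
  3 × C: 1 H each → 3
  2 × C: 3 H each → 6
  2 × C: 2 H each → 4
  1 × C (aromatic): no H
  Total hydrogens = 18.
Molecular formula: C13H18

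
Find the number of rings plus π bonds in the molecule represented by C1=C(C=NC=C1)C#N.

6

Molecular formula from the SMILES: C6H4N2.
DoU = (2C + 2 + N − H − X)/2 = (2·6 + 2 + 2 − 4 − 0)/2 = 12/2 = 6.
(Structurally: 1 ring(s) + 5 π bond(s) = 6.)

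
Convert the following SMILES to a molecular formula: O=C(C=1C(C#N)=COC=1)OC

Heavy atoms from the SMILES: 7 C, 1 N, 3 O.
Implicit hydrogens by atom environment:
  2 × C (aromatic): 1 H each → 2
  2 × C (aromatic): no H
  2 × C: no H
  2 × O: no H
  1 × C: 3 H
  1 × N: no H
  1 × O (aromatic): no H
  Total hydrogens = 5.
Molecular formula: C7H5NO3

C7H5NO3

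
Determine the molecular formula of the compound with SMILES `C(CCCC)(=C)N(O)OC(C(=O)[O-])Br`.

C8H13BrNO4-

Heavy atoms from the SMILES: 1 Br, 8 C, 1 N, 4 O.
Implicit hydrogens by atom environment:
  4 × C: 2 H each → 8
  2 × C: no H
  2 × O: no H
  1 × Br: no H
  1 × C: 3 H
  1 × C: 1 H
  1 × N: no H
  1 × O: 1 H
  1 × O (charge -1): no H
  Total hydrogens = 13.
Net charge -1.
Molecular formula: C8H13BrNO4-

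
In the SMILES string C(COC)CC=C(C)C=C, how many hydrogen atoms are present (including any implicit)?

Hydrogens are implicit in SMILES; fill each atom to its normal valence:
  4 × C: 2 H each → 8
  2 × C: 3 H each → 6
  2 × C: 1 H each → 2
  1 × C: no H
  1 × O: no H
  Total hydrogens = 16.

16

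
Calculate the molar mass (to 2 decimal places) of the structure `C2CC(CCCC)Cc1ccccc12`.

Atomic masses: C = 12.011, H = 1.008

Molecular formula: C14H20.
M = 14×12.011 + 20×1.008 = 188.31 g/mol.

188.31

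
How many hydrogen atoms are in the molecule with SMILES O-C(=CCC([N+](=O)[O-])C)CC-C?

15

Hydrogens are implicit in SMILES; fill each atom to its normal valence:
  3 × C: 2 H each → 6
  2 × C: 3 H each → 6
  2 × C: 1 H each → 2
  1 × C: no H
  1 × N (charge +1): no H
  1 × O: 1 H
  1 × O: no H
  1 × O (charge -1): no H
  Total hydrogens = 15.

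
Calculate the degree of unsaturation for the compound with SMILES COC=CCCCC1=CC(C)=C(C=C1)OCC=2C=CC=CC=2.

9

Molecular formula from the SMILES: C20H24O2.
DoU = (2C + 2 + N − H − X)/2 = (2·20 + 2 + 0 − 24 − 0)/2 = 18/2 = 9.
(Structurally: 2 ring(s) + 7 π bond(s) = 9.)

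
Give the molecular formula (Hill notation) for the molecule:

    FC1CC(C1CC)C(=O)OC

Heavy atoms from the SMILES: 8 C, 1 F, 2 O.
Implicit hydrogens by atom environment:
  3 × C: 1 H each → 3
  2 × C: 3 H each → 6
  2 × C: 2 H each → 4
  2 × O: no H
  1 × C: no H
  1 × F: no H
  Total hydrogens = 13.
Molecular formula: C8H13FO2

C8H13FO2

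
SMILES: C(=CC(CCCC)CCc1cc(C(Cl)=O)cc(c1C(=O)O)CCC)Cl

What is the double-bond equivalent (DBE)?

7

Molecular formula from the SMILES: C20H26Cl2O3.
DoU = (2C + 2 + N − H − X)/2 = (2·20 + 2 + 0 − 26 − 2)/2 = 14/2 = 7.
(Structurally: 1 ring(s) + 6 π bond(s) = 7.)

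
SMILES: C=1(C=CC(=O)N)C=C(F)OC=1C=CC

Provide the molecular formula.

C10H10FNO2

Heavy atoms from the SMILES: 10 C, 1 F, 1 N, 2 O.
Implicit hydrogens by atom environment:
  4 × C: 1 H each → 4
  3 × C (aromatic): no H
  1 × C: 3 H
  1 × C (aromatic): 1 H
  1 × C: no H
  1 × F: no H
  1 × N: 2 H
  1 × O (aromatic): no H
  1 × O: no H
  Total hydrogens = 10.
Molecular formula: C10H10FNO2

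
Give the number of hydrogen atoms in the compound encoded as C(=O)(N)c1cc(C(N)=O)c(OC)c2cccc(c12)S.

Hydrogens are implicit in SMILES; fill each atom to its normal valence:
  6 × C (aromatic): no H
  4 × C (aromatic): 1 H each → 4
  3 × O: no H
  2 × C: no H
  2 × N: 2 H each → 4
  1 × C: 3 H
  1 × S: 1 H
  Total hydrogens = 12.

12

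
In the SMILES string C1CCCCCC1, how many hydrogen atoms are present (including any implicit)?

Hydrogens are implicit in SMILES; fill each atom to its normal valence:
  7 × C: 2 H each → 14
  Total hydrogens = 14.

14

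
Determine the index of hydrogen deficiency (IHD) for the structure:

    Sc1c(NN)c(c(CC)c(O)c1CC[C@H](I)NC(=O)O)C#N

7

Molecular formula from the SMILES: C13H17IN4O3S.
DoU = (2C + 2 + N − H − X)/2 = (2·13 + 2 + 4 − 17 − 1)/2 = 14/2 = 7.
(Structurally: 1 ring(s) + 6 π bond(s) = 7.)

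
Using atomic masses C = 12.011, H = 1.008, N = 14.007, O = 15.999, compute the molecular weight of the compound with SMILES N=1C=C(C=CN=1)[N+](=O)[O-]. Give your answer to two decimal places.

125.09

Molecular formula: C4H3N3O2.
M = 4×12.011 + 3×1.008 + 3×14.007 + 2×15.999 = 125.09 g/mol.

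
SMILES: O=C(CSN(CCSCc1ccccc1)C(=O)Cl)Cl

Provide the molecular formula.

Heavy atoms from the SMILES: 12 C, 2 Cl, 1 N, 2 O, 2 S.
Implicit hydrogens by atom environment:
  5 × C (aromatic): 1 H each → 5
  4 × C: 2 H each → 8
  2 × C: no H
  2 × Cl: no H
  2 × O: no H
  2 × S: no H
  1 × C (aromatic): no H
  1 × N: no H
  Total hydrogens = 13.
Molecular formula: C12H13Cl2NO2S2

C12H13Cl2NO2S2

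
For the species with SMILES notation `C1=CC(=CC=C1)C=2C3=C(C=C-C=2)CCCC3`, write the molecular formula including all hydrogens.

C16H16

Heavy atoms from the SMILES: 16 C.
Implicit hydrogens by atom environment:
  8 × C (aromatic): 1 H each → 8
  4 × C: 2 H each → 8
  4 × C (aromatic): no H
  Total hydrogens = 16.
Molecular formula: C16H16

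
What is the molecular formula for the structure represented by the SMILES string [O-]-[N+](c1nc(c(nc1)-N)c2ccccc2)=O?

Heavy atoms from the SMILES: 10 C, 4 N, 2 O.
Implicit hydrogens by atom environment:
  6 × C (aromatic): 1 H each → 6
  4 × C (aromatic): no H
  2 × N (aromatic): no H
  1 × N: 2 H
  1 × N (charge +1): no H
  1 × O: no H
  1 × O (charge -1): no H
  Total hydrogens = 8.
Molecular formula: C10H8N4O2

C10H8N4O2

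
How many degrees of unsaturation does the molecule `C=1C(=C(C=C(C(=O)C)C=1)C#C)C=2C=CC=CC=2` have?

11

Molecular formula from the SMILES: C16H12O.
DoU = (2C + 2 + N − H − X)/2 = (2·16 + 2 + 0 − 12 − 0)/2 = 22/2 = 11.
(Structurally: 2 ring(s) + 9 π bond(s) = 11.)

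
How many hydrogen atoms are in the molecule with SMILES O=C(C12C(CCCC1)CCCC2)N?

Hydrogens are implicit in SMILES; fill each atom to its normal valence:
  8 × C: 2 H each → 16
  2 × C: no H
  1 × C: 1 H
  1 × N: 2 H
  1 × O: no H
  Total hydrogens = 19.

19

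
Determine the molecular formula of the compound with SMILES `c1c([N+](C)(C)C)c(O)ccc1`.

C9H14NO+

Heavy atoms from the SMILES: 9 C, 1 N, 1 O.
Implicit hydrogens by atom environment:
  4 × C (aromatic): 1 H each → 4
  3 × C: 3 H each → 9
  2 × C (aromatic): no H
  1 × N (charge +1): no H
  1 × O: 1 H
  Total hydrogens = 14.
Net charge +1.
Molecular formula: C9H14NO+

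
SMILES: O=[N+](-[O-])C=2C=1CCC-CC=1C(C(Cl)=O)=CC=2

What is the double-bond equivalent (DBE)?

Molecular formula from the SMILES: C11H10ClNO3.
DoU = (2C + 2 + N − H − X)/2 = (2·11 + 2 + 1 − 10 − 1)/2 = 14/2 = 7.
(Structurally: 2 ring(s) + 5 π bond(s) = 7.)

7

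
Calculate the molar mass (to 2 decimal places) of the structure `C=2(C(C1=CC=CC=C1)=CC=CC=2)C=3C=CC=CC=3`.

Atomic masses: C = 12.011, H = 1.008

Molecular formula: C18H14.
M = 18×12.011 + 14×1.008 = 230.31 g/mol.

230.31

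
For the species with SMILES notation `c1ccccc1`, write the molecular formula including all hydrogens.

Heavy atoms from the SMILES: 6 C.
Implicit hydrogens by atom environment:
  6 × C (aromatic): 1 H each → 6
  Total hydrogens = 6.
Molecular formula: C6H6

C6H6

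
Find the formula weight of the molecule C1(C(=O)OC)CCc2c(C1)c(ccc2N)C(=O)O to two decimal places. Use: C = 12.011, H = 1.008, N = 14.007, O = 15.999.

Molecular formula: C13H15NO4.
M = 13×12.011 + 15×1.008 + 1×14.007 + 4×15.999 = 249.27 g/mol.

249.27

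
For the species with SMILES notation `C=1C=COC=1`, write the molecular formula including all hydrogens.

Heavy atoms from the SMILES: 4 C, 1 O.
Implicit hydrogens by atom environment:
  4 × C (aromatic): 1 H each → 4
  1 × O (aromatic): no H
  Total hydrogens = 4.
Molecular formula: C4H4O

C4H4O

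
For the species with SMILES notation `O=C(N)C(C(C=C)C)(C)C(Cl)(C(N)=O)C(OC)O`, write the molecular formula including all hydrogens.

C11H19ClN2O4

Heavy atoms from the SMILES: 11 C, 1 Cl, 2 N, 4 O.
Implicit hydrogens by atom environment:
  4 × C: no H
  3 × C: 3 H each → 9
  3 × C: 1 H each → 3
  3 × O: no H
  2 × N: 2 H each → 4
  1 × C: 2 H
  1 × Cl: no H
  1 × O: 1 H
  Total hydrogens = 19.
Molecular formula: C11H19ClN2O4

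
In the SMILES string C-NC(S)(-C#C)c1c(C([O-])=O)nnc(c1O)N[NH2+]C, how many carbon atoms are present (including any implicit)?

10

The symbol for carbon appears 10 times in the SMILES. Lowercase c denotes aromatic carbon and counts toward C.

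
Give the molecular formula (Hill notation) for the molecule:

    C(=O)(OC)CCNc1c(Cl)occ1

Heavy atoms from the SMILES: 8 C, 1 Cl, 1 N, 3 O.
Implicit hydrogens by atom environment:
  2 × C: 2 H each → 4
  2 × C (aromatic): 1 H each → 2
  2 × C (aromatic): no H
  2 × O: no H
  1 × C: 3 H
  1 × C: no H
  1 × Cl: no H
  1 × N: 1 H
  1 × O (aromatic): no H
  Total hydrogens = 10.
Molecular formula: C8H10ClNO3

C8H10ClNO3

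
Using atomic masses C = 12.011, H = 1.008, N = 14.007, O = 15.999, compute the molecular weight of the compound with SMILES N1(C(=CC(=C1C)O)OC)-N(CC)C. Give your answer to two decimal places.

Molecular formula: C9H16N2O2.
M = 9×12.011 + 16×1.008 + 2×14.007 + 2×15.999 = 184.24 g/mol.

184.24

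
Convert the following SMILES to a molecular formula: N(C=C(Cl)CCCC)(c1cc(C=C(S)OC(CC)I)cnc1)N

C16H23ClIN3OS

Heavy atoms from the SMILES: 16 C, 1 Cl, 1 I, 3 N, 1 O, 1 S.
Implicit hydrogens by atom environment:
  4 × C: 2 H each → 8
  3 × C (aromatic): 1 H each → 3
  3 × C: 1 H each → 3
  2 × C: 3 H each → 6
  2 × C (aromatic): no H
  2 × C: no H
  1 × Cl: no H
  1 × I: no H
  1 × N: 2 H
  1 × N (aromatic): no H
  1 × N: no H
  1 × O: no H
  1 × S: 1 H
  Total hydrogens = 23.
Molecular formula: C16H23ClIN3OS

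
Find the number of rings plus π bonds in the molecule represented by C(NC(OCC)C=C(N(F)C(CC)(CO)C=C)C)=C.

3

Molecular formula from the SMILES: C14H25FN2O2.
DoU = (2C + 2 + N − H − X)/2 = (2·14 + 2 + 2 − 25 − 1)/2 = 6/2 = 3.
(Structurally: 0 ring(s) + 3 π bond(s) = 3.)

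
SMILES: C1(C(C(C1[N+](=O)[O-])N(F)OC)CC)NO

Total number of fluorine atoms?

The symbol for fluorine appears 1 time in the SMILES.

1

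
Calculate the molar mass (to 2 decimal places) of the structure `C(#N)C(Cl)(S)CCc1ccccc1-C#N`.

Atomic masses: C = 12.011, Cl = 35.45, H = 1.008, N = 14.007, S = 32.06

Molecular formula: C11H9ClN2S.
M = 11×12.011 + 1×35.45 + 9×1.008 + 2×14.007 + 1×32.06 = 236.72 g/mol.

236.72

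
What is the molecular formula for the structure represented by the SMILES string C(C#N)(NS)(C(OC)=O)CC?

C6H10N2O2S

Heavy atoms from the SMILES: 6 C, 2 N, 2 O, 1 S.
Implicit hydrogens by atom environment:
  3 × C: no H
  2 × C: 3 H each → 6
  2 × O: no H
  1 × C: 2 H
  1 × N: 1 H
  1 × N: no H
  1 × S: 1 H
  Total hydrogens = 10.
Molecular formula: C6H10N2O2S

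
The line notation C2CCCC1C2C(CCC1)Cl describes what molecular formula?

Heavy atoms from the SMILES: 10 C, 1 Cl.
Implicit hydrogens by atom environment:
  7 × C: 2 H each → 14
  3 × C: 1 H each → 3
  1 × Cl: no H
  Total hydrogens = 17.
Molecular formula: C10H17Cl

C10H17Cl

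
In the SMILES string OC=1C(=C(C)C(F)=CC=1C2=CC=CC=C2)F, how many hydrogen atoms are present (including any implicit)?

10

Hydrogens are implicit in SMILES; fill each atom to its normal valence:
  6 × C (aromatic): 1 H each → 6
  6 × C (aromatic): no H
  2 × F: no H
  1 × C: 3 H
  1 × O: 1 H
  Total hydrogens = 10.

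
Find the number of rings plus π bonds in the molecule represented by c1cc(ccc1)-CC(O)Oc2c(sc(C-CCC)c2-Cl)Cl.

Molecular formula from the SMILES: C16H18Cl2O2S.
DoU = (2C + 2 + N − H − X)/2 = (2·16 + 2 + 0 − 18 − 2)/2 = 14/2 = 7.
(Structurally: 2 ring(s) + 5 π bond(s) = 7.)

7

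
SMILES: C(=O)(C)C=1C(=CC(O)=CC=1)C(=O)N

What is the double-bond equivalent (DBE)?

Molecular formula from the SMILES: C9H9NO3.
DoU = (2C + 2 + N − H − X)/2 = (2·9 + 2 + 1 − 9 − 0)/2 = 12/2 = 6.
(Structurally: 1 ring(s) + 5 π bond(s) = 6.)

6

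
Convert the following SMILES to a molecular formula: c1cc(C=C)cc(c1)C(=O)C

C10H10O

Heavy atoms from the SMILES: 10 C, 1 O.
Implicit hydrogens by atom environment:
  4 × C (aromatic): 1 H each → 4
  2 × C (aromatic): no H
  1 × C: 3 H
  1 × C: 2 H
  1 × C: 1 H
  1 × C: no H
  1 × O: no H
  Total hydrogens = 10.
Molecular formula: C10H10O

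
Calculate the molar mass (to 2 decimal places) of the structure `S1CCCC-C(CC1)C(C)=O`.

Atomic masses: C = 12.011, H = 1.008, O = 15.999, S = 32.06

172.29

Molecular formula: C9H16OS.
M = 9×12.011 + 16×1.008 + 1×15.999 + 1×32.06 = 172.29 g/mol.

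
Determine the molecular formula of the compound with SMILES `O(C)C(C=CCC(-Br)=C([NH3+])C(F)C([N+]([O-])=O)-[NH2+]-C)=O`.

[C10H17BrFN3O4]2+

Heavy atoms from the SMILES: 1 Br, 10 C, 1 F, 3 N, 4 O.
Implicit hydrogens by atom environment:
  4 × C: 1 H each → 4
  3 × C: no H
  3 × O: no H
  2 × C: 3 H each → 6
  1 × Br: no H
  1 × C: 2 H
  1 × F: no H
  1 × N (charge +1): 3 H
  1 × N (charge +1): 2 H
  1 × N (charge +1): no H
  1 × O (charge -1): no H
  Total hydrogens = 17.
Net charge +2.
Molecular formula: [C10H17BrFN3O4]2+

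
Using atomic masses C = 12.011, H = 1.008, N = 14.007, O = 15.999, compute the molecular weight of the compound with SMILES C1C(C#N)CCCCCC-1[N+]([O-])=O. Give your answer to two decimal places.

Molecular formula: C9H14N2O2.
M = 9×12.011 + 14×1.008 + 2×14.007 + 2×15.999 = 182.22 g/mol.

182.22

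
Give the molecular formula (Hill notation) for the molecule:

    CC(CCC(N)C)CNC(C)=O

C9H20N2O

Heavy atoms from the SMILES: 9 C, 2 N, 1 O.
Implicit hydrogens by atom environment:
  3 × C: 3 H each → 9
  3 × C: 2 H each → 6
  2 × C: 1 H each → 2
  1 × C: no H
  1 × N: 2 H
  1 × N: 1 H
  1 × O: no H
  Total hydrogens = 20.
Molecular formula: C9H20N2O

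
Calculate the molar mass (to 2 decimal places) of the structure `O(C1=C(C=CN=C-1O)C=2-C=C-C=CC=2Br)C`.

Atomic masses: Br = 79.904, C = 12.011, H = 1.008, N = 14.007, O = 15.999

Molecular formula: C12H10BrNO2.
M = 1×79.904 + 12×12.011 + 10×1.008 + 1×14.007 + 2×15.999 = 280.12 g/mol.

280.12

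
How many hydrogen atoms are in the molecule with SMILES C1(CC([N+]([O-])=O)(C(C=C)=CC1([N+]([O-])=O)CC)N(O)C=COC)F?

18

Hydrogens are implicit in SMILES; fill each atom to its normal valence:
  5 × C: 1 H each → 5
  3 × C: 2 H each → 6
  3 × C: no H
  3 × O: no H
  2 × C: 3 H each → 6
  2 × N (charge +1): no H
  2 × O (charge -1): no H
  1 × F: no H
  1 × N: no H
  1 × O: 1 H
  Total hydrogens = 18.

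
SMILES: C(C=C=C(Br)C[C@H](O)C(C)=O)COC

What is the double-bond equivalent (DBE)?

Molecular formula from the SMILES: C10H15BrO3.
DoU = (2C + 2 + N − H − X)/2 = (2·10 + 2 + 0 − 15 − 1)/2 = 6/2 = 3.
(Structurally: 0 ring(s) + 3 π bond(s) = 3.)

3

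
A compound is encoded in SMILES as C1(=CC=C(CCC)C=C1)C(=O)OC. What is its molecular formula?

C11H14O2

Heavy atoms from the SMILES: 11 C, 2 O.
Implicit hydrogens by atom environment:
  4 × C (aromatic): 1 H each → 4
  2 × C: 3 H each → 6
  2 × C: 2 H each → 4
  2 × C (aromatic): no H
  2 × O: no H
  1 × C: no H
  Total hydrogens = 14.
Molecular formula: C11H14O2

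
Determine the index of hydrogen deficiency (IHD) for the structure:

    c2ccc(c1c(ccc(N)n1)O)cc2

8

Molecular formula from the SMILES: C11H10N2O.
DoU = (2C + 2 + N − H − X)/2 = (2·11 + 2 + 2 − 10 − 0)/2 = 16/2 = 8.
(Structurally: 2 ring(s) + 6 π bond(s) = 8.)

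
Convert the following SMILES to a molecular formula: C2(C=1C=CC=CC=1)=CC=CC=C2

Heavy atoms from the SMILES: 12 C.
Implicit hydrogens by atom environment:
  10 × C (aromatic): 1 H each → 10
  2 × C (aromatic): no H
  Total hydrogens = 10.
Molecular formula: C12H10

C12H10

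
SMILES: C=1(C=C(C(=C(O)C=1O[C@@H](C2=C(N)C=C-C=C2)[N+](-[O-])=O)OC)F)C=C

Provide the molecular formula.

C16H15FN2O5

Heavy atoms from the SMILES: 16 C, 1 F, 2 N, 5 O.
Implicit hydrogens by atom environment:
  7 × C (aromatic): no H
  5 × C (aromatic): 1 H each → 5
  3 × O: no H
  2 × C: 1 H each → 2
  1 × C: 3 H
  1 × C: 2 H
  1 × F: no H
  1 × N: 2 H
  1 × N (charge +1): no H
  1 × O: 1 H
  1 × O (charge -1): no H
  Total hydrogens = 15.
Molecular formula: C16H15FN2O5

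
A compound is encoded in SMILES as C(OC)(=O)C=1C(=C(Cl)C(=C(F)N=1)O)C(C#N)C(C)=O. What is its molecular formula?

C11H8ClFN2O4

Heavy atoms from the SMILES: 11 C, 1 Cl, 1 F, 2 N, 4 O.
Implicit hydrogens by atom environment:
  5 × C (aromatic): no H
  3 × C: no H
  3 × O: no H
  2 × C: 3 H each → 6
  1 × C: 1 H
  1 × Cl: no H
  1 × F: no H
  1 × N (aromatic): no H
  1 × N: no H
  1 × O: 1 H
  Total hydrogens = 8.
Molecular formula: C11H8ClFN2O4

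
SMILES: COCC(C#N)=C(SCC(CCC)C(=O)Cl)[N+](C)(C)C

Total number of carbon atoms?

14

The symbol for carbon appears 14 times in the SMILES. (Cl is a single chlorine, not C + l.)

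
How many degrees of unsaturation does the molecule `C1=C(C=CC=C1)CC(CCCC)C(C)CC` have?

4

Molecular formula from the SMILES: C16H26.
DoU = (2C + 2 + N − H − X)/2 = (2·16 + 2 + 0 − 26 − 0)/2 = 8/2 = 4.
(Structurally: 1 ring(s) + 3 π bond(s) = 4.)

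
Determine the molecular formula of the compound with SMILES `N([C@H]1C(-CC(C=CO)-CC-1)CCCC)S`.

C12H23NOS

Heavy atoms from the SMILES: 12 C, 1 N, 1 O, 1 S.
Implicit hydrogens by atom environment:
  6 × C: 2 H each → 12
  5 × C: 1 H each → 5
  1 × C: 3 H
  1 × N: 1 H
  1 × O: 1 H
  1 × S: 1 H
  Total hydrogens = 23.
Molecular formula: C12H23NOS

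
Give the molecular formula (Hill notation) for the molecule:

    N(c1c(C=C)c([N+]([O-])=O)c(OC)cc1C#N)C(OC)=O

Heavy atoms from the SMILES: 12 C, 3 N, 5 O.
Implicit hydrogens by atom environment:
  5 × C (aromatic): no H
  4 × O: no H
  2 × C: 3 H each → 6
  2 × C: no H
  1 × C: 2 H
  1 × C (aromatic): 1 H
  1 × C: 1 H
  1 × N: 1 H
  1 × N (charge +1): no H
  1 × N: no H
  1 × O (charge -1): no H
  Total hydrogens = 11.
Molecular formula: C12H11N3O5

C12H11N3O5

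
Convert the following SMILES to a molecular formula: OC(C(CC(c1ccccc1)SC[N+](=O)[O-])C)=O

Heavy atoms from the SMILES: 12 C, 1 N, 4 O, 1 S.
Implicit hydrogens by atom environment:
  5 × C (aromatic): 1 H each → 5
  2 × C: 2 H each → 4
  2 × C: 1 H each → 2
  2 × O: no H
  1 × C: 3 H
  1 × C: no H
  1 × C (aromatic): no H
  1 × N (charge +1): no H
  1 × O: 1 H
  1 × O (charge -1): no H
  1 × S: no H
  Total hydrogens = 15.
Molecular formula: C12H15NO4S

C12H15NO4S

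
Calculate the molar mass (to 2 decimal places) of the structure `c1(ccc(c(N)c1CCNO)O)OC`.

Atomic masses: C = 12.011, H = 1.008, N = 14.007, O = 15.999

Molecular formula: C9H14N2O3.
M = 9×12.011 + 14×1.008 + 2×14.007 + 3×15.999 = 198.22 g/mol.

198.22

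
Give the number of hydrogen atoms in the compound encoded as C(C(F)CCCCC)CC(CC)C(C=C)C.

29

Hydrogens are implicit in SMILES; fill each atom to its normal valence:
  8 × C: 2 H each → 16
  4 × C: 1 H each → 4
  3 × C: 3 H each → 9
  1 × F: no H
  Total hydrogens = 29.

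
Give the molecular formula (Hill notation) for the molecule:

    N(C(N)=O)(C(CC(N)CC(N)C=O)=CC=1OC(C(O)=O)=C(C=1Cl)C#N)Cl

Heavy atoms from the SMILES: 14 C, 2 Cl, 5 N, 5 O.
Implicit hydrogens by atom environment:
  4 × C: 1 H each → 4
  4 × C (aromatic): no H
  4 × C: no H
  3 × N: 2 H each → 6
  3 × O: no H
  2 × C: 2 H each → 4
  2 × Cl: no H
  2 × N: no H
  1 × O: 1 H
  1 × O (aromatic): no H
  Total hydrogens = 15.
Molecular formula: C14H15Cl2N5O5

C14H15Cl2N5O5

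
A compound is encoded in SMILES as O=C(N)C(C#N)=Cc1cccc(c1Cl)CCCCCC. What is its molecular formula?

Heavy atoms from the SMILES: 16 C, 1 Cl, 2 N, 1 O.
Implicit hydrogens by atom environment:
  5 × C: 2 H each → 10
  3 × C (aromatic): 1 H each → 3
  3 × C (aromatic): no H
  3 × C: no H
  1 × C: 3 H
  1 × C: 1 H
  1 × Cl: no H
  1 × N: 2 H
  1 × N: no H
  1 × O: no H
  Total hydrogens = 19.
Molecular formula: C16H19ClN2O

C16H19ClN2O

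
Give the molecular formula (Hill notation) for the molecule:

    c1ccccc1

C6H6

Heavy atoms from the SMILES: 6 C.
Implicit hydrogens by atom environment:
  6 × C (aromatic): 1 H each → 6
  Total hydrogens = 6.
Molecular formula: C6H6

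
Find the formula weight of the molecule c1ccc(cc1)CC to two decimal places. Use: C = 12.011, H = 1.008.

Molecular formula: C8H10.
M = 8×12.011 + 10×1.008 = 106.17 g/mol.

106.17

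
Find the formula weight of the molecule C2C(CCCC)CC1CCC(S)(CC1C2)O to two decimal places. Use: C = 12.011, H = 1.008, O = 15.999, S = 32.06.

Molecular formula: C14H26OS.
M = 14×12.011 + 26×1.008 + 1×15.999 + 1×32.06 = 242.42 g/mol.

242.42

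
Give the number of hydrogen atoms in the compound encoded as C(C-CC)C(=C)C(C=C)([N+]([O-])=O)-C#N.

14

Hydrogens are implicit in SMILES; fill each atom to its normal valence:
  5 × C: 2 H each → 10
  3 × C: no H
  1 × C: 3 H
  1 × C: 1 H
  1 × N (charge +1): no H
  1 × N: no H
  1 × O: no H
  1 × O (charge -1): no H
  Total hydrogens = 14.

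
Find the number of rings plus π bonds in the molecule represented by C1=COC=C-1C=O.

Molecular formula from the SMILES: C5H4O2.
DoU = (2C + 2 + N − H − X)/2 = (2·5 + 2 + 0 − 4 − 0)/2 = 8/2 = 4.
(Structurally: 1 ring(s) + 3 π bond(s) = 4.)

4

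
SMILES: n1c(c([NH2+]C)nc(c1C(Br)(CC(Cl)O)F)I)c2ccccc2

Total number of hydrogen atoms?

14

Hydrogens are implicit in SMILES; fill each atom to its normal valence:
  5 × C (aromatic): 1 H each → 5
  5 × C (aromatic): no H
  2 × N (aromatic): no H
  1 × Br: no H
  1 × C: 3 H
  1 × C: 2 H
  1 × C: 1 H
  1 × C: no H
  1 × Cl: no H
  1 × F: no H
  1 × I: no H
  1 × N (charge +1): 2 H
  1 × O: 1 H
  Total hydrogens = 14.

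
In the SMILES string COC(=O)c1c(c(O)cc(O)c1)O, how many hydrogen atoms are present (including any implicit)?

Hydrogens are implicit in SMILES; fill each atom to its normal valence:
  4 × C (aromatic): no H
  3 × O: 1 H each → 3
  2 × C (aromatic): 1 H each → 2
  2 × O: no H
  1 × C: 3 H
  1 × C: no H
  Total hydrogens = 8.

8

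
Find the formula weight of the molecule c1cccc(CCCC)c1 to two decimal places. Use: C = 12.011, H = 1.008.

134.22

Molecular formula: C10H14.
M = 10×12.011 + 14×1.008 = 134.22 g/mol.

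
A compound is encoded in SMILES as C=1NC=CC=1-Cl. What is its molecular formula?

Heavy atoms from the SMILES: 4 C, 1 Cl, 1 N.
Implicit hydrogens by atom environment:
  3 × C (aromatic): 1 H each → 3
  1 × C (aromatic): no H
  1 × Cl: no H
  1 × N (aromatic): 1 H
  Total hydrogens = 4.
Molecular formula: C4H4ClN

C4H4ClN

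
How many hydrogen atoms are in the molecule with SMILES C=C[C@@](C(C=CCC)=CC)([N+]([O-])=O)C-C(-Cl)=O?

16

Hydrogens are implicit in SMILES; fill each atom to its normal valence:
  4 × C: 1 H each → 4
  3 × C: 2 H each → 6
  3 × C: no H
  2 × C: 3 H each → 6
  2 × O: no H
  1 × Cl: no H
  1 × N (charge +1): no H
  1 × O (charge -1): no H
  Total hydrogens = 16.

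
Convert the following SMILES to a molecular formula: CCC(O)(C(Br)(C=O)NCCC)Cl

C8H15BrClNO2

Heavy atoms from the SMILES: 1 Br, 8 C, 1 Cl, 1 N, 2 O.
Implicit hydrogens by atom environment:
  3 × C: 2 H each → 6
  2 × C: 3 H each → 6
  2 × C: no H
  1 × Br: no H
  1 × C: 1 H
  1 × Cl: no H
  1 × N: 1 H
  1 × O: 1 H
  1 × O: no H
  Total hydrogens = 15.
Molecular formula: C8H15BrClNO2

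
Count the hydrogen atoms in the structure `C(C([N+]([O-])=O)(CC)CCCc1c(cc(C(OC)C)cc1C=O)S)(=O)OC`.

Hydrogens are implicit in SMILES; fill each atom to its normal valence:
  5 × O: no H
  4 × C: 3 H each → 12
  4 × C: 2 H each → 8
  4 × C (aromatic): no H
  2 × C (aromatic): 1 H each → 2
  2 × C: 1 H each → 2
  2 × C: no H
  1 × N (charge +1): no H
  1 × O (charge -1): no H
  1 × S: 1 H
  Total hydrogens = 25.

25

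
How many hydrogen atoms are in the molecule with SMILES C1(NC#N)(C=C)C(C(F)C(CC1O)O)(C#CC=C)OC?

17

Hydrogens are implicit in SMILES; fill each atom to its normal valence:
  5 × C: 1 H each → 5
  5 × C: no H
  3 × C: 2 H each → 6
  2 × O: 1 H each → 2
  1 × C: 3 H
  1 × F: no H
  1 × N: 1 H
  1 × N: no H
  1 × O: no H
  Total hydrogens = 17.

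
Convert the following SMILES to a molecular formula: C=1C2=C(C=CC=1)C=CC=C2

C10H8

Heavy atoms from the SMILES: 10 C.
Implicit hydrogens by atom environment:
  8 × C (aromatic): 1 H each → 8
  2 × C (aromatic): no H
  Total hydrogens = 8.
Molecular formula: C10H8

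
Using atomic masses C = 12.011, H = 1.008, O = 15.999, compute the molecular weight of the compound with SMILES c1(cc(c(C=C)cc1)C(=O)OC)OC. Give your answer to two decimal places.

192.21

Molecular formula: C11H12O3.
M = 11×12.011 + 12×1.008 + 3×15.999 = 192.21 g/mol.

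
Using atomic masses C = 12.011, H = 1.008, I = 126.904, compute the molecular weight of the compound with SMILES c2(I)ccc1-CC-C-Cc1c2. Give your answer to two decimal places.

258.10

Molecular formula: C10H11I.
M = 10×12.011 + 11×1.008 + 1×126.904 = 258.10 g/mol.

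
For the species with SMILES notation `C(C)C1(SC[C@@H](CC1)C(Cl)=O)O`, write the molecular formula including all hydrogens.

C8H13ClO2S

Heavy atoms from the SMILES: 8 C, 1 Cl, 2 O, 1 S.
Implicit hydrogens by atom environment:
  4 × C: 2 H each → 8
  2 × C: no H
  1 × C: 3 H
  1 × C: 1 H
  1 × Cl: no H
  1 × O: 1 H
  1 × O: no H
  1 × S: no H
  Total hydrogens = 13.
Molecular formula: C8H13ClO2S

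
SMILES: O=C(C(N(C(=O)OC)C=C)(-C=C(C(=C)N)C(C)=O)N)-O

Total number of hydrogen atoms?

Hydrogens are implicit in SMILES; fill each atom to its normal valence:
  6 × C: no H
  4 × O: no H
  2 × C: 3 H each → 6
  2 × C: 2 H each → 4
  2 × C: 1 H each → 2
  2 × N: 2 H each → 4
  1 × N: no H
  1 × O: 1 H
  Total hydrogens = 17.

17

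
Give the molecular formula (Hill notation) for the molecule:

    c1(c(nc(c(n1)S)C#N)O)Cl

Heavy atoms from the SMILES: 5 C, 1 Cl, 3 N, 1 O, 1 S.
Implicit hydrogens by atom environment:
  4 × C (aromatic): no H
  2 × N (aromatic): no H
  1 × C: no H
  1 × Cl: no H
  1 × N: no H
  1 × O: 1 H
  1 × S: 1 H
  Total hydrogens = 2.
Molecular formula: C5H2ClN3OS

C5H2ClN3OS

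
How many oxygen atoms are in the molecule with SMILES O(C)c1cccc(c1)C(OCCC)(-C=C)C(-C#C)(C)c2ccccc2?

2

The symbol for oxygen appears 2 times in the SMILES.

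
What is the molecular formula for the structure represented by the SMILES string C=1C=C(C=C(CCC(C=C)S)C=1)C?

Heavy atoms from the SMILES: 12 C, 1 S.
Implicit hydrogens by atom environment:
  4 × C (aromatic): 1 H each → 4
  3 × C: 2 H each → 6
  2 × C: 1 H each → 2
  2 × C (aromatic): no H
  1 × C: 3 H
  1 × S: 1 H
  Total hydrogens = 16.
Molecular formula: C12H16S

C12H16S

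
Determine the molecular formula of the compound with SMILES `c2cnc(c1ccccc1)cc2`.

C11H9N

Heavy atoms from the SMILES: 11 C, 1 N.
Implicit hydrogens by atom environment:
  9 × C (aromatic): 1 H each → 9
  2 × C (aromatic): no H
  1 × N (aromatic): no H
  Total hydrogens = 9.
Molecular formula: C11H9N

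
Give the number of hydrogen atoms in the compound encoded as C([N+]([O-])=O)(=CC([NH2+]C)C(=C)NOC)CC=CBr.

Hydrogens are implicit in SMILES; fill each atom to its normal valence:
  4 × C: 1 H each → 4
  2 × C: 3 H each → 6
  2 × C: 2 H each → 4
  2 × C: no H
  2 × O: no H
  1 × Br: no H
  1 × N (charge +1): 2 H
  1 × N: 1 H
  1 × N (charge +1): no H
  1 × O (charge -1): no H
  Total hydrogens = 17.

17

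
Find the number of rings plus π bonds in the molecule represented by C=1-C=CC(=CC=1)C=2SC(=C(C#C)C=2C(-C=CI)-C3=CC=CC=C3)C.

Molecular formula from the SMILES: C22H17IS.
DoU = (2C + 2 + N − H − X)/2 = (2·22 + 2 + 0 − 17 − 1)/2 = 28/2 = 14.
(Structurally: 3 ring(s) + 11 π bond(s) = 14.)

14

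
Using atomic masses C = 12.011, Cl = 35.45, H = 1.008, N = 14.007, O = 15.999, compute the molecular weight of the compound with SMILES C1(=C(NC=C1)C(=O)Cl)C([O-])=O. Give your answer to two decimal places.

Molecular formula: C6H3ClNO3-.
M = 6×12.011 + 1×35.45 + 3×1.008 + 1×14.007 + 3×15.999 = 172.54 g/mol.

172.54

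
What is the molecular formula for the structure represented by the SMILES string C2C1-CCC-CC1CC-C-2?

C10H18

Heavy atoms from the SMILES: 10 C.
Implicit hydrogens by atom environment:
  8 × C: 2 H each → 16
  2 × C: 1 H each → 2
  Total hydrogens = 18.
Molecular formula: C10H18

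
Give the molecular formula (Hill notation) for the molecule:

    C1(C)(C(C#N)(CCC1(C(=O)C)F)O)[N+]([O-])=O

C9H11FN2O4

Heavy atoms from the SMILES: 9 C, 1 F, 2 N, 4 O.
Implicit hydrogens by atom environment:
  5 × C: no H
  2 × C: 3 H each → 6
  2 × C: 2 H each → 4
  2 × O: no H
  1 × F: no H
  1 × N (charge +1): no H
  1 × N: no H
  1 × O: 1 H
  1 × O (charge -1): no H
  Total hydrogens = 11.
Molecular formula: C9H11FN2O4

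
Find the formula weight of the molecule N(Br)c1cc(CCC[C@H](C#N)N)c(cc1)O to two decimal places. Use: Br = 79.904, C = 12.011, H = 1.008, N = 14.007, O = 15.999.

284.16

Molecular formula: C11H14BrN3O.
M = 1×79.904 + 11×12.011 + 14×1.008 + 3×14.007 + 1×15.999 = 284.16 g/mol.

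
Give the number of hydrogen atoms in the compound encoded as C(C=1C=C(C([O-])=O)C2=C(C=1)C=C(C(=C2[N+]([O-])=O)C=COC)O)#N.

9

Hydrogens are implicit in SMILES; fill each atom to its normal valence:
  7 × C (aromatic): no H
  3 × C (aromatic): 1 H each → 3
  3 × O: no H
  2 × C: 1 H each → 2
  2 × C: no H
  2 × O (charge -1): no H
  1 × C: 3 H
  1 × N (charge +1): no H
  1 × N: no H
  1 × O: 1 H
  Total hydrogens = 9.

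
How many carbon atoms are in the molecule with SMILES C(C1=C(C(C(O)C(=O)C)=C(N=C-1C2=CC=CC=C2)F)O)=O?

The symbol for carbon appears 15 times in the SMILES.

15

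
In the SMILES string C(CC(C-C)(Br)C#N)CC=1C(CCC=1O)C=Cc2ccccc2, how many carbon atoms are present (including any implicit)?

The symbol for carbon appears 20 times in the SMILES. Lowercase c denotes aromatic carbon and counts toward C.

20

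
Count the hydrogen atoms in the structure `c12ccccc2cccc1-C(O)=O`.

8

Hydrogens are implicit in SMILES; fill each atom to its normal valence:
  7 × C (aromatic): 1 H each → 7
  3 × C (aromatic): no H
  1 × C: no H
  1 × O: 1 H
  1 × O: no H
  Total hydrogens = 8.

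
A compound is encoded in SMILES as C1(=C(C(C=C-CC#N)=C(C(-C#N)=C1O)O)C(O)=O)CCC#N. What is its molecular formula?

Heavy atoms from the SMILES: 15 C, 3 N, 4 O.
Implicit hydrogens by atom environment:
  6 × C (aromatic): no H
  4 × C: no H
  3 × C: 2 H each → 6
  3 × N: no H
  3 × O: 1 H each → 3
  2 × C: 1 H each → 2
  1 × O: no H
  Total hydrogens = 11.
Molecular formula: C15H11N3O4

C15H11N3O4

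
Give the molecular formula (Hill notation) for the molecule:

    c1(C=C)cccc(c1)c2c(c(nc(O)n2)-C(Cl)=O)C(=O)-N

C14H10ClN3O3

Heavy atoms from the SMILES: 14 C, 1 Cl, 3 N, 3 O.
Implicit hydrogens by atom environment:
  6 × C (aromatic): no H
  4 × C (aromatic): 1 H each → 4
  2 × C: no H
  2 × N (aromatic): no H
  2 × O: no H
  1 × C: 2 H
  1 × C: 1 H
  1 × Cl: no H
  1 × N: 2 H
  1 × O: 1 H
  Total hydrogens = 10.
Molecular formula: C14H10ClN3O3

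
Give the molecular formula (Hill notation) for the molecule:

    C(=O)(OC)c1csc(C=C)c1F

Heavy atoms from the SMILES: 8 C, 1 F, 2 O, 1 S.
Implicit hydrogens by atom environment:
  3 × C (aromatic): no H
  2 × O: no H
  1 × C: 3 H
  1 × C: 2 H
  1 × C (aromatic): 1 H
  1 × C: 1 H
  1 × C: no H
  1 × F: no H
  1 × S (aromatic): no H
  Total hydrogens = 7.
Molecular formula: C8H7FO2S

C8H7FO2S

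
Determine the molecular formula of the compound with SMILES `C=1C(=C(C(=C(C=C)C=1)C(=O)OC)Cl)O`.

Heavy atoms from the SMILES: 10 C, 1 Cl, 3 O.
Implicit hydrogens by atom environment:
  4 × C (aromatic): no H
  2 × C (aromatic): 1 H each → 2
  2 × O: no H
  1 × C: 3 H
  1 × C: 2 H
  1 × C: 1 H
  1 × C: no H
  1 × Cl: no H
  1 × O: 1 H
  Total hydrogens = 9.
Molecular formula: C10H9ClO3

C10H9ClO3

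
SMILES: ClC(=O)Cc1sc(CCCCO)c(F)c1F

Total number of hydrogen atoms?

Hydrogens are implicit in SMILES; fill each atom to its normal valence:
  5 × C: 2 H each → 10
  4 × C (aromatic): no H
  2 × F: no H
  1 × C: no H
  1 × Cl: no H
  1 × O: 1 H
  1 × O: no H
  1 × S (aromatic): no H
  Total hydrogens = 11.

11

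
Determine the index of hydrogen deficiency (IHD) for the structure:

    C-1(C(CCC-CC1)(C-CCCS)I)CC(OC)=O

2

Molecular formula from the SMILES: C14H25IO2S.
DoU = (2C + 2 + N − H − X)/2 = (2·14 + 2 + 0 − 25 − 1)/2 = 4/2 = 2.
(Structurally: 1 ring(s) + 1 π bond(s) = 2.)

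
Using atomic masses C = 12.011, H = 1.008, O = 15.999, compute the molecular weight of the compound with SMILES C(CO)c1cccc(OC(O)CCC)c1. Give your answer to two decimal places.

Molecular formula: C12H18O3.
M = 12×12.011 + 18×1.008 + 3×15.999 = 210.27 g/mol.

210.27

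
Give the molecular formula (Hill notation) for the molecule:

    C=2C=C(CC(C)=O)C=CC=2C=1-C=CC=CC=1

C15H14O

Heavy atoms from the SMILES: 15 C, 1 O.
Implicit hydrogens by atom environment:
  9 × C (aromatic): 1 H each → 9
  3 × C (aromatic): no H
  1 × C: 3 H
  1 × C: 2 H
  1 × C: no H
  1 × O: no H
  Total hydrogens = 14.
Molecular formula: C15H14O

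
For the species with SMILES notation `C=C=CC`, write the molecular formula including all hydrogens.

C4H6

Heavy atoms from the SMILES: 4 C.
Implicit hydrogens by atom environment:
  1 × C: 3 H
  1 × C: 2 H
  1 × C: 1 H
  1 × C: no H
  Total hydrogens = 6.
Molecular formula: C4H6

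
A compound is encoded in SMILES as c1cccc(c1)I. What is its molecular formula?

Heavy atoms from the SMILES: 6 C, 1 I.
Implicit hydrogens by atom environment:
  5 × C (aromatic): 1 H each → 5
  1 × C (aromatic): no H
  1 × I: no H
  Total hydrogens = 5.
Molecular formula: C6H5I

C6H5I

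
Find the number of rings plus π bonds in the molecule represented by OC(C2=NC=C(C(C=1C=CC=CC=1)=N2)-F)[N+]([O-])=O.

Molecular formula from the SMILES: C11H8FN3O3.
DoU = (2C + 2 + N − H − X)/2 = (2·11 + 2 + 3 − 8 − 1)/2 = 18/2 = 9.
(Structurally: 2 ring(s) + 7 π bond(s) = 9.)

9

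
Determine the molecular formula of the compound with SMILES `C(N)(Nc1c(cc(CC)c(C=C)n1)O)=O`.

Heavy atoms from the SMILES: 10 C, 3 N, 2 O.
Implicit hydrogens by atom environment:
  4 × C (aromatic): no H
  2 × C: 2 H each → 4
  1 × C: 3 H
  1 × C (aromatic): 1 H
  1 × C: 1 H
  1 × C: no H
  1 × N: 2 H
  1 × N: 1 H
  1 × N (aromatic): no H
  1 × O: 1 H
  1 × O: no H
  Total hydrogens = 13.
Molecular formula: C10H13N3O2

C10H13N3O2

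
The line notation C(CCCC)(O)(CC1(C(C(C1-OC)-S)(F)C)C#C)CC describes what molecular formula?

C16H27FO2S

Heavy atoms from the SMILES: 16 C, 1 F, 2 O, 1 S.
Implicit hydrogens by atom environment:
  5 × C: 2 H each → 10
  4 × C: 3 H each → 12
  4 × C: no H
  3 × C: 1 H each → 3
  1 × F: no H
  1 × O: 1 H
  1 × O: no H
  1 × S: 1 H
  Total hydrogens = 27.
Molecular formula: C16H27FO2S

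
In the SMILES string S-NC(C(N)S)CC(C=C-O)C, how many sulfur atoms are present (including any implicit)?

2

The symbol for sulfur appears 2 times in the SMILES.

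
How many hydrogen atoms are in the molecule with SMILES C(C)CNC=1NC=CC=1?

12

Hydrogens are implicit in SMILES; fill each atom to its normal valence:
  3 × C (aromatic): 1 H each → 3
  2 × C: 2 H each → 4
  1 × C: 3 H
  1 × C (aromatic): no H
  1 × N (aromatic): 1 H
  1 × N: 1 H
  Total hydrogens = 12.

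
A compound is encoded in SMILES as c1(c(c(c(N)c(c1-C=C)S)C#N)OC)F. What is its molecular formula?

C10H9FN2OS

Heavy atoms from the SMILES: 10 C, 1 F, 2 N, 1 O, 1 S.
Implicit hydrogens by atom environment:
  6 × C (aromatic): no H
  1 × C: 3 H
  1 × C: 2 H
  1 × C: 1 H
  1 × C: no H
  1 × F: no H
  1 × N: 2 H
  1 × N: no H
  1 × O: no H
  1 × S: 1 H
  Total hydrogens = 9.
Molecular formula: C10H9FN2OS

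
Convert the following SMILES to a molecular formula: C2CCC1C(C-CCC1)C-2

Heavy atoms from the SMILES: 10 C.
Implicit hydrogens by atom environment:
  8 × C: 2 H each → 16
  2 × C: 1 H each → 2
  Total hydrogens = 18.
Molecular formula: C10H18

C10H18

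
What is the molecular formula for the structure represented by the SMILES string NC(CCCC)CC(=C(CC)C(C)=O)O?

Heavy atoms from the SMILES: 12 C, 1 N, 2 O.
Implicit hydrogens by atom environment:
  5 × C: 2 H each → 10
  3 × C: 3 H each → 9
  3 × C: no H
  1 × C: 1 H
  1 × N: 2 H
  1 × O: 1 H
  1 × O: no H
  Total hydrogens = 23.
Molecular formula: C12H23NO2

C12H23NO2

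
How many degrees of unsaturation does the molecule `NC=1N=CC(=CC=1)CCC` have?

4

Molecular formula from the SMILES: C8H12N2.
DoU = (2C + 2 + N − H − X)/2 = (2·8 + 2 + 2 − 12 − 0)/2 = 8/2 = 4.
(Structurally: 1 ring(s) + 3 π bond(s) = 4.)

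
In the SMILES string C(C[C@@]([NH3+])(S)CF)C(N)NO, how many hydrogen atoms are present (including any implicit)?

Hydrogens are implicit in SMILES; fill each atom to its normal valence:
  3 × C: 2 H each → 6
  1 × C: 1 H
  1 × C: no H
  1 × F: no H
  1 × N (charge +1): 3 H
  1 × N: 2 H
  1 × N: 1 H
  1 × O: 1 H
  1 × S: 1 H
  Total hydrogens = 15.

15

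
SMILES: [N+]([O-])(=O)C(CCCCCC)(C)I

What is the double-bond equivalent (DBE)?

1

Molecular formula from the SMILES: C8H16INO2.
DoU = (2C + 2 + N − H − X)/2 = (2·8 + 2 + 1 − 16 − 1)/2 = 2/2 = 1.
(Structurally: 0 ring(s) + 1 π bond(s) = 1.)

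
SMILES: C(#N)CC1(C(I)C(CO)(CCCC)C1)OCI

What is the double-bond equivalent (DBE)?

3

Molecular formula from the SMILES: C12H19I2NO2.
DoU = (2C + 2 + N − H − X)/2 = (2·12 + 2 + 1 − 19 − 2)/2 = 6/2 = 3.
(Structurally: 1 ring(s) + 2 π bond(s) = 3.)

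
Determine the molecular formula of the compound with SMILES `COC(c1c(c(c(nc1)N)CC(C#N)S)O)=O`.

C10H11N3O3S

Heavy atoms from the SMILES: 10 C, 3 N, 3 O, 1 S.
Implicit hydrogens by atom environment:
  4 × C (aromatic): no H
  2 × C: no H
  2 × O: no H
  1 × C: 3 H
  1 × C: 2 H
  1 × C (aromatic): 1 H
  1 × C: 1 H
  1 × N: 2 H
  1 × N (aromatic): no H
  1 × N: no H
  1 × O: 1 H
  1 × S: 1 H
  Total hydrogens = 11.
Molecular formula: C10H11N3O3S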